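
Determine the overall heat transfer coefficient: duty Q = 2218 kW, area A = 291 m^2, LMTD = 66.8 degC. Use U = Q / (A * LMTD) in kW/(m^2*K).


From Q = U*A*LMTD, U = Q / (A * LMTD)
U = 2218 / (291 * 66.8) = 2218 / 19438.8 = 0.1141

0.1141 kW/(m^2*K)


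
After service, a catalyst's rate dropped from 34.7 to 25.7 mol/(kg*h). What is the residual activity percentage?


Activity (%) = (rate_used / rate_fresh) * 100
rate_used = 25.7, rate_fresh = 34.7
= (25.7 / 34.7) * 100
= 0.7406 * 100 = 74.06

74.06 %


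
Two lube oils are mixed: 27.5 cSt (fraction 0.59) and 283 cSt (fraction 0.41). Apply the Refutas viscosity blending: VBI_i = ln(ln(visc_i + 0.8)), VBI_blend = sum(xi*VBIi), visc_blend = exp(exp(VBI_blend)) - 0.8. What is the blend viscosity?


Refutas method: VBN_i = 14.534*ln(ln(visc_i + 0.8)) + 10.975, blended linearly by mass fraction; since VBN is linear in VBI_i = ln(ln(visc_i + 0.8)) and the fractions sum to 1, blend VBI directly: visc = exp(exp(VBI_blend)) - 0.8
VBI_1 = ln(ln(27.5 + 0.8)) = 1.20683
VBI_2 = ln(ln(283 + 0.8)) = 1.73135
VBI_blend = 0.59 * 1.20683 + 0.41 * 1.73135 = 1.42188
visc_blend = exp(exp(1.42188)) - 0.8 = 62.31

62.31 cSt


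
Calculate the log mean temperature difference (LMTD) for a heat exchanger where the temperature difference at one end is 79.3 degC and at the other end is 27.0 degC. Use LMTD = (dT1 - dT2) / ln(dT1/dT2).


LMTD = (dT1 - dT2) / ln(dT1/dT2)
= (79.3 - 27.0) / ln(79.3 / 27.0) = 52.3 / 1.0774 = 48.54

48.54 degC


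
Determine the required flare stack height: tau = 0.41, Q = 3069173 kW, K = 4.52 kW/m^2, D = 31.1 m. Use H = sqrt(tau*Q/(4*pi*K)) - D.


tau*Q/(4*pi*K) = 0.41 * 3069173 / (4 * pi * 4.52) = 22154.2
sqrt(22154.2) = 148.843
H = 148.843 - 31.1 = 117.7

117.7 m


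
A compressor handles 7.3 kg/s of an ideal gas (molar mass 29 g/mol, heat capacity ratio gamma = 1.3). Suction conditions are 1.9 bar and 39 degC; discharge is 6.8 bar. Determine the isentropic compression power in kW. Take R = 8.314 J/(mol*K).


Isentropic work: W = m*(gamma/(gamma-1))*(R*T1/MW)*((P2/P1)^((gamma-1)/gamma) - 1)
T1 = 39 + 273.15 = 312.15 K
Pressure ratio = 6.8 / 1.9 = 3.57895
Exponent = (1.3 - 1)/1.3 = 0.230769
(P2/P1)^exp - 1 = 3.57895^0.230769 - 1 = 0.342115
W = 7.3 * 1.3 / 0.3 * 8.314 * 312.15 / 29 * 0.342115 = 968.5

968.5 kW


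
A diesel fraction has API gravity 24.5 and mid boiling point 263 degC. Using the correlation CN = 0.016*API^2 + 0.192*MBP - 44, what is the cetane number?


CN = 0.016 * 24.5^2 + 0.192 * 263 - 44
CN = 9.604 + 50.496 - 44 = 16.1

16.1


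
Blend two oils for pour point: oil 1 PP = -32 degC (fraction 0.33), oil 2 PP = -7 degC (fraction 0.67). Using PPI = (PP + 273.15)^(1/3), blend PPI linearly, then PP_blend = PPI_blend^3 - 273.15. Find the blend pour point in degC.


PPI_1 = (-32 + 273.15)^(1/3) = 6.224375
PPI_2 = (-7 + 273.15)^(1/3) = 6.432436
PPI_blend = 0.33 * 6.224375 + 0.67 * 6.432436 = 6.363776
PP_blend = 6.363776^3 - 273.15 = 257.7179 - 273.15 = -15.43

-15.43 degC


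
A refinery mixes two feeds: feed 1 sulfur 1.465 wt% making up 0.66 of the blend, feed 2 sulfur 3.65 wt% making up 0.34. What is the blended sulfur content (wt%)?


Linear sulfur blending: S_blend = x1*S1 + x2*S2
Contribution 1: 0.66 * 1.465 = 0.9669 wt%
Contribution 2: 0.34 * 3.65 = 1.241 wt%
S_blend = 0.9669 + 1.241 = 2.2079

2.2079 wt%


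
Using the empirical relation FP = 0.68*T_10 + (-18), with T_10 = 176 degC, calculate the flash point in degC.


FP = 0.68 * 176 + (-18) = 101.68

101.68 degC


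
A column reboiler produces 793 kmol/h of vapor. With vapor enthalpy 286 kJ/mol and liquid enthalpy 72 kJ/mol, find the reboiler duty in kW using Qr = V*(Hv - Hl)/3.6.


Qr = 793 * (286 - 72) / 3.6 = 793 * 214 / 3.6 = 47140

47140 kW


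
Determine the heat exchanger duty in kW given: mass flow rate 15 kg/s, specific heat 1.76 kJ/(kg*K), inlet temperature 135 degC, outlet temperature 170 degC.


Q = m_dot * cp * delta_T
delta_T = 170 - 135 = 35 K
Q = 15 * 1.76 * 35
= 26.4 * 35
= 924 kW

924 kW


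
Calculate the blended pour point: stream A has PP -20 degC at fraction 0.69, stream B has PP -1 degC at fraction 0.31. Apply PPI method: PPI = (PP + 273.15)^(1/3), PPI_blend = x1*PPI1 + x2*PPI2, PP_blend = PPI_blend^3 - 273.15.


PPI_1 = (-20 + 273.15)^(1/3) = 6.325953
PPI_2 = (-1 + 273.15)^(1/3) = 6.480414
PPI_blend = 0.69 * 6.325953 + 0.31 * 6.480414 = 6.373836
PP_blend = 6.373836^3 - 273.15 = 258.9421 - 273.15 = -14.21

-14.21 degC


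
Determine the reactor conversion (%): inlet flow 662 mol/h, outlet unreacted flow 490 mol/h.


X = (F_in - F_out) / F_in * 100
Moles reacted = 662 - 490 = 172
X = 172 / 662 * 100
= 0.2598 * 100
= 25.98 %

25.98 %


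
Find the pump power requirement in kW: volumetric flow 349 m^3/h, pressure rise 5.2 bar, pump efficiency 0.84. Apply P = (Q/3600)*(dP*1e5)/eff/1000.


Q = 349 / 3600 = 0.0969444 m^3/s
P = 0.0969444 * (5.2 * 1e5) / 0.84 / 1000 = 60.01

60.01 kW


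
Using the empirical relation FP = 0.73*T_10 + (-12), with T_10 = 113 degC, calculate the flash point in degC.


FP = 0.73 * 113 + (-12) = 70.49

70.49 degC


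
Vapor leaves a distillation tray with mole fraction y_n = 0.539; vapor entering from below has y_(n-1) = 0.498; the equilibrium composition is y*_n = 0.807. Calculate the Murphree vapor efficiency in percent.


Murphree vapor efficiency: EMV = (y_n - y_(n-1)) / (y*_n - y_(n-1)) * 100
EMV = (0.539 - 0.498) / (0.807 - 0.498) * 100 = 0.041 / 0.309 * 100 = 13.27

13.27 %


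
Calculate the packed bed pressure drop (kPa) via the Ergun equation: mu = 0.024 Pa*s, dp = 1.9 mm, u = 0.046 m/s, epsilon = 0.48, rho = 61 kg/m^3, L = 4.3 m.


dp = 1.9 mm = 0.0019 m
Viscous term = 150*0.024*0.046*(1-0.48)^2 / (0.0019^2*0.48^3) = 112160
Inertial term = 1.75*61*0.046^2*(1-0.48) / (0.0019*0.48^3) = 558.997
dP/L = 112160 + 558.997 = 112719 Pa/m
dP = 112719 * 4.3 / 1000 = 484.7 kPa

484.7 kPa


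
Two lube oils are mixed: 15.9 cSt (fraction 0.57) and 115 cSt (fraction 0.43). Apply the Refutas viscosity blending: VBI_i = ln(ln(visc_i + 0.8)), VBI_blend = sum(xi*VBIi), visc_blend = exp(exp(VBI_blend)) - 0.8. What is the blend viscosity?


Refutas method: VBN_i = 14.534*ln(ln(visc_i + 0.8)) + 10.975, blended linearly by mass fraction; since VBN is linear in VBI_i = ln(ln(visc_i + 0.8)) and the fractions sum to 1, blend VBI directly: visc = exp(exp(VBI_blend)) - 0.8
VBI_1 = ln(ln(15.9 + 0.8)) = 1.03511
VBI_2 = ln(ln(115 + 0.8)) = 1.55854
VBI_blend = 0.57 * 1.03511 + 0.43 * 1.55854 = 1.26018
visc_blend = exp(exp(1.26018)) - 0.8 = 33.19

33.19 cSt


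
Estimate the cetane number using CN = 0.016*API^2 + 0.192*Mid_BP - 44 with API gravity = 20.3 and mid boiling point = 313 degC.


CN = 0.016 * 20.3^2 + 0.192 * 313 - 44
CN = 6.59344 + 60.096 - 44 = 22.68944

22.68944


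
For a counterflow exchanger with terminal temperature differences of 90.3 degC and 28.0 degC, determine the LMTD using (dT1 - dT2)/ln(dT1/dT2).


LMTD = (dT1 - dT2) / ln(dT1/dT2)
= (90.3 - 28.0) / ln(90.3 / 28.0) = 62.3 / 1.17093 = 53.21

53.21 degC


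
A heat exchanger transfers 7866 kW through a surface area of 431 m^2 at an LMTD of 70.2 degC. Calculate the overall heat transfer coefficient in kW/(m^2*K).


From Q = U*A*LMTD, U = Q / (A * LMTD)
U = 7866 / (431 * 70.2) = 7866 / 30256.2 = 0.2600

0.2600 kW/(m^2*K)


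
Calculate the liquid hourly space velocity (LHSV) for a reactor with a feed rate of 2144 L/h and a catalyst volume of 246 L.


LHSV = volumetric feed rate / catalyst volume
= 2144 L/h / 246 L
= 8.715 h^-1

8.715 h^-1


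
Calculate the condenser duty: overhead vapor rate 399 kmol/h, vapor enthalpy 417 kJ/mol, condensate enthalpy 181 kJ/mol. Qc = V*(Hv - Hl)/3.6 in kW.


Qc = 399 * (417 - 181) / 3.6 = 399 * 236 / 3.6 = 26160

26160 kW


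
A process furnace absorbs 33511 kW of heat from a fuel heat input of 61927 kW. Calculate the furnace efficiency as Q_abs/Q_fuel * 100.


Furnace efficiency = Q_absorbed / Q_fuel * 100
= 33511 / 61927 * 100 = 54.11

54.11 %


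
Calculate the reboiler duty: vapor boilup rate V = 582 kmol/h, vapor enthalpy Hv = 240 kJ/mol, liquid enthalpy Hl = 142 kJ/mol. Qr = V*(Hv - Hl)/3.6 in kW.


Qr = 582 * (240 - 142) / 3.6 = 582 * 98 / 3.6 = 15840

15840 kW


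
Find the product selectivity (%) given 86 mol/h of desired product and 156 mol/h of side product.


Selectivity = desired / (desired + undesired) * 100
Total products = 86 + 156 = 242 mol/h
S = 86 / 242 * 100
= 0.3554 * 100
= 35.54 %

35.54 %


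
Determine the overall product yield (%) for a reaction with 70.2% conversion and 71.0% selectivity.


Overall yield = conversion (%) * selectivity (%) / 100
Conversion = 70.2%, Selectivity = 71.0%
Y = 70.2 * 71.0 / 100
= 49.842 %

49.842 %


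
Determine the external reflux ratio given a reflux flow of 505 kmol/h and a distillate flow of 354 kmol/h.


Reflux ratio definition: R = L / D (liquid returned / distillate withdrawn)
L = 505 kmol/h, D = 354 kmol/h
R = 505 / 354 = 1.427

1.427


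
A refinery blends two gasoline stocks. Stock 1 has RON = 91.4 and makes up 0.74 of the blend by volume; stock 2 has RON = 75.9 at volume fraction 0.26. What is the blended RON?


Linear blending: RON_blend = sum(vi * RONi)
Contribution 1: 0.74 * 91.4 = 67.636
Contribution 2: 0.26 * 75.9 = 19.734
RON_blend = 67.636 + 19.734 = 87.37

87.37


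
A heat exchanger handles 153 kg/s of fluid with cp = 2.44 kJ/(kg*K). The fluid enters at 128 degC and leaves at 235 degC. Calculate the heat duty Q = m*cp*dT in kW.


Q = m_dot * cp * delta_T
delta_T = 235 - 128 = 107 K
Q = 153 * 2.44 * 107
= 373.32 * 107
= 39945.24 kW

39945.24 kW


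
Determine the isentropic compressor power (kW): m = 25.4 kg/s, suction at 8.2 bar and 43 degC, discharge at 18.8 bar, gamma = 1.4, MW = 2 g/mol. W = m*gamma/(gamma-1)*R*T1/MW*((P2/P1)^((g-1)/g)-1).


Isentropic work: W = m*(gamma/(gamma-1))*(R*T1/MW)*((P2/P1)^((gamma-1)/gamma) - 1)
T1 = 43 + 273.15 = 316.15 K
Pressure ratio = 18.8 / 8.2 = 2.29268
Exponent = (1.4 - 1)/1.4 = 0.285714
(P2/P1)^exp - 1 = 2.29268^0.285714 - 1 = 0.267521
W = 25.4 * 1.4 / 0.4 * 8.314 * 316.15 / 2 * 0.267521 = 31260

31260 kW


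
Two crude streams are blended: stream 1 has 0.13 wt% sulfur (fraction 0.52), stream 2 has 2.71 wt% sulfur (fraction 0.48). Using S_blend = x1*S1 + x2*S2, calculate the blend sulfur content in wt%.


Linear sulfur blending: S_blend = x1*S1 + x2*S2
Contribution 1: 0.52 * 0.13 = 0.0676 wt%
Contribution 2: 0.48 * 2.71 = 1.3008 wt%
S_blend = 0.0676 + 1.3008 = 1.3684

1.3684 wt%


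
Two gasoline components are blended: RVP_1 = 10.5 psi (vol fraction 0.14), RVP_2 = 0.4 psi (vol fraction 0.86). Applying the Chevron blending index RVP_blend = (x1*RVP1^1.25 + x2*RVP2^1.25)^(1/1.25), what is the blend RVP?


Chevron index: RVP_blend = (sum xi*RVPi^1.25)^(1/1.25)
RVP^1.25 terms: 0.14 * 10.5^1.25 + 0.86 * 0.4^1.25 = 2.91972
RVP_blend = 2.91972^(1/1.25) = 2.357

2.357 psi


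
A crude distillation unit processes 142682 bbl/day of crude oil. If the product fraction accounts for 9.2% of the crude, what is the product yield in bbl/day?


Crude throughput = 142682 bbl/day
Fraction yield = 9.2%
yield = throughput * fraction / 100
yield = 142682 * 9.2 / 100 = 13126.744

13126.744 bbl/day


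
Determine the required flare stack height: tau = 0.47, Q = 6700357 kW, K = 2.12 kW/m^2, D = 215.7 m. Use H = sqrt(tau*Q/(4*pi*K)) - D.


tau*Q/(4*pi*K) = 0.47 * 6700357 / (4 * pi * 2.12) = 118209
sqrt(118209) = 343.815
H = 343.815 - 215.7 = 128.1

128.1 m


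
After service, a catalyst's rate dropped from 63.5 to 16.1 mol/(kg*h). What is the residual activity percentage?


Activity (%) = (rate_used / rate_fresh) * 100
rate_used = 16.1, rate_fresh = 63.5
= (16.1 / 63.5) * 100
= 0.2535 * 100 = 25.35

25.35 %


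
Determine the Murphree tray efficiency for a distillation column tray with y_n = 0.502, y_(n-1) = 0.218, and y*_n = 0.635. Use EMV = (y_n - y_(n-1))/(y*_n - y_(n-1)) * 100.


Murphree vapor efficiency: EMV = (y_n - y_(n-1)) / (y*_n - y_(n-1)) * 100
EMV = (0.502 - 0.218) / (0.635 - 0.218) * 100 = 0.284 / 0.417 * 100 = 68.11

68.11 %


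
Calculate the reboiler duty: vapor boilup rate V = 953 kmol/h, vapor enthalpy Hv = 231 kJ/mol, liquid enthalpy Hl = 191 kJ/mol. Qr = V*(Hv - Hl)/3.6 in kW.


Qr = 953 * (231 - 191) / 3.6 = 953 * 40 / 3.6 = 10590

10590 kW


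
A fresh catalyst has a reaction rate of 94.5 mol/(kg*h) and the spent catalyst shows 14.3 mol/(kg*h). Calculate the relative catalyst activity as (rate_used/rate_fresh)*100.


Activity (%) = (rate_used / rate_fresh) * 100
rate_used = 14.3, rate_fresh = 94.5
= (14.3 / 94.5) * 100
= 0.1513 * 100 = 15.13

15.13 %


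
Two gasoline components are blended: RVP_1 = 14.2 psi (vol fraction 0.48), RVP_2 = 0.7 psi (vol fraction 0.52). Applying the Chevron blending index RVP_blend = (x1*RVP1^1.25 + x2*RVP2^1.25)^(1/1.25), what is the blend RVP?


Chevron index: RVP_blend = (sum xi*RVPi^1.25)^(1/1.25)
RVP^1.25 terms: 0.48 * 14.2^1.25 + 0.52 * 0.7^1.25 = 13.5642
RVP_blend = 13.5642^(1/1.25) = 8.052

8.052 psi


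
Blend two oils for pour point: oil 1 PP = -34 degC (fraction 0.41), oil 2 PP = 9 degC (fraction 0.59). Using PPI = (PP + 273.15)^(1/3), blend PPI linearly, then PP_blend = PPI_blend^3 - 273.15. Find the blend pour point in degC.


PPI_1 = (-34 + 273.15)^(1/3) = 6.20712
PPI_2 = (9 + 273.15)^(1/3) = 6.558835
PPI_blend = 0.41 * 6.20712 + 0.59 * 6.558835 = 6.414632
PP_blend = 6.414632^3 - 273.15 = 263.9461 - 273.15 = -9.2

-9.2 degC


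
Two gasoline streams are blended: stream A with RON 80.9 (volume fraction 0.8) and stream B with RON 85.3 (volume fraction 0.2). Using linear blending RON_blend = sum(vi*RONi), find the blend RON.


Linear blending: RON_blend = sum(vi * RONi)
Contribution 1: 0.8 * 80.9 = 64.72
Contribution 2: 0.2 * 85.3 = 17.06
RON_blend = 64.72 + 17.06 = 81.78

81.78


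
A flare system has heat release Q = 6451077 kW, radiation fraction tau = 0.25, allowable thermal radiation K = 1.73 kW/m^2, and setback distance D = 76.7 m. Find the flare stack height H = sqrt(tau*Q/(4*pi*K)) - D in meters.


tau*Q/(4*pi*K) = 0.25 * 6451077 / (4 * pi * 1.73) = 74185
sqrt(74185) = 272.369
H = 272.369 - 76.7 = 195.7

195.7 m


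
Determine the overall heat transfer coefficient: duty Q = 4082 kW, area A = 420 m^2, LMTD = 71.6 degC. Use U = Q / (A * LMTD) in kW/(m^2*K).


From Q = U*A*LMTD, U = Q / (A * LMTD)
U = 4082 / (420 * 71.6) = 4082 / 30072 = 0.1357

0.1357 kW/(m^2*K)


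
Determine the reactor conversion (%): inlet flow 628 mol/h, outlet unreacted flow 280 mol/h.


X = (F_in - F_out) / F_in * 100
Moles reacted = 628 - 280 = 348
X = 348 / 628 * 100
= 0.5541 * 100
= 55.41 %

55.41 %


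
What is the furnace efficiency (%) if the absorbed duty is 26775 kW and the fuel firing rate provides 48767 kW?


Furnace efficiency = Q_absorbed / Q_fuel * 100
= 26775 / 48767 * 100 = 54.90

54.90 %


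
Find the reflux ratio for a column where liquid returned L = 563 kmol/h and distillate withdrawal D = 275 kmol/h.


Reflux ratio definition: R = L / D (liquid returned / distillate withdrawn)
L = 563 kmol/h, D = 275 kmol/h
R = 563 / 275 = 2.047

2.047


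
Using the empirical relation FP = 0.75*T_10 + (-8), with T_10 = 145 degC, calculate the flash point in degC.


FP = 0.75 * 145 + (-8) = 100.75

100.75 degC


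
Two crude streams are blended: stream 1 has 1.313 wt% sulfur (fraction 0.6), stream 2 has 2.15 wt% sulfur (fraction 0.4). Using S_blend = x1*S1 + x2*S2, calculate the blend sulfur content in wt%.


Linear sulfur blending: S_blend = x1*S1 + x2*S2
Contribution 1: 0.6 * 1.313 = 0.7878 wt%
Contribution 2: 0.4 * 2.15 = 0.86 wt%
S_blend = 0.7878 + 0.86 = 1.6478

1.6478 wt%


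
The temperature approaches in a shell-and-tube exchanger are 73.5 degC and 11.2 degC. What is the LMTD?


LMTD = (dT1 - dT2) / ln(dT1/dT2)
= (73.5 - 11.2) / ln(73.5 / 11.2) = 62.3 / 1.88137 = 33.11

33.11 degC


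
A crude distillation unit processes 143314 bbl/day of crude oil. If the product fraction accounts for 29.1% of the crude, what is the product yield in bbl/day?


Crude throughput = 143314 bbl/day
Fraction yield = 29.1%
yield = throughput * fraction / 100
yield = 143314 * 29.1 / 100 = 41704.374

41704.374 bbl/day


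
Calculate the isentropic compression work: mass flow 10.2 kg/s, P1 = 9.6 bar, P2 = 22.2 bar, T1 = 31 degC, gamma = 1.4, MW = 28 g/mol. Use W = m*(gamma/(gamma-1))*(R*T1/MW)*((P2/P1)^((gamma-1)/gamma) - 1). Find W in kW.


Isentropic work: W = m*(gamma/(gamma-1))*(R*T1/MW)*((P2/P1)^((gamma-1)/gamma) - 1)
T1 = 31 + 273.15 = 304.15 K
Pressure ratio = 22.2 / 9.6 = 2.3125
Exponent = (1.4 - 1)/1.4 = 0.285714
(P2/P1)^exp - 1 = 2.3125^0.285714 - 1 = 0.270642
W = 10.2 * 1.4 / 0.4 * 8.314 * 304.15 / 28 * 0.270642 = 872.6

872.6 kW


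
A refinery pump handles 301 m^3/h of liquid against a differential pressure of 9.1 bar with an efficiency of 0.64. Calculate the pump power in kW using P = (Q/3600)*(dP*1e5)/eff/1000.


Q = 301 / 3600 = 0.0836111 m^3/s
P = 0.0836111 * (9.1 * 1e5) / 0.64 / 1000 = 118.9

118.9 kW


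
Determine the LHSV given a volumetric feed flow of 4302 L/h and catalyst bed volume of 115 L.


LHSV = volumetric feed rate / catalyst volume
= 4302 L/h / 115 L
= 37.41 h^-1

37.41 h^-1


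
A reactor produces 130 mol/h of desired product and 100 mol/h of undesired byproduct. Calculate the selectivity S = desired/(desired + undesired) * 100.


Selectivity = desired / (desired + undesired) * 100
Total products = 130 + 100 = 230 mol/h
S = 130 / 230 * 100
= 0.5652 * 100
= 56.52 %

56.52 %


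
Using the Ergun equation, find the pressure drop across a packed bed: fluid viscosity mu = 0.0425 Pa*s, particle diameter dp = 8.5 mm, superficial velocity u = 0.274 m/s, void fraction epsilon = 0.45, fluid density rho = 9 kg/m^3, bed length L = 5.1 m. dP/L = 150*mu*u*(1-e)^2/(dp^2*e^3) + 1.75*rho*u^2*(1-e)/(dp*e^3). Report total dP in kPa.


dp = 8.5 mm = 0.0085 m
Viscous term = 150*0.0425*0.274*(1-0.45)^2 / (0.0085^2*0.45^3) = 80256.6
Inertial term = 1.75*9*0.274^2*(1-0.45) / (0.0085*0.45^3) = 839.63
dP/L = 80256.6 + 839.63 = 81096.2 Pa/m
dP = 81096.2 * 5.1 / 1000 = 413.6 kPa

413.6 kPa


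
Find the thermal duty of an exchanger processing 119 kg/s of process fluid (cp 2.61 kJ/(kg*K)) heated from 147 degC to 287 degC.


Q = m_dot * cp * delta_T
delta_T = 287 - 147 = 140 K
Q = 119 * 2.61 * 140
= 310.59 * 140
= 43482.6 kW

43482.6 kW


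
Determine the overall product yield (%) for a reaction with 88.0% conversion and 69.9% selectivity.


Overall yield = conversion (%) * selectivity (%) / 100
Conversion = 88.0%, Selectivity = 69.9%
Y = 88.0 * 69.9 / 100
= 61.512 %

61.512 %


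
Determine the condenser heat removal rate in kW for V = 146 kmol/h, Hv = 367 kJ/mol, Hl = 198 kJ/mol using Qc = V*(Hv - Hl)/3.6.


Qc = 146 * (367 - 198) / 3.6 = 146 * 169 / 3.6 = 6854

6854 kW


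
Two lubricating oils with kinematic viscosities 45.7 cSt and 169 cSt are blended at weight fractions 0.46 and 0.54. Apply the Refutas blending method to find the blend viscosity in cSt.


Refutas method: VBN_i = 14.534*ln(ln(visc_i + 0.8)) + 10.975, blended linearly by mass fraction; since VBN is linear in VBI_i = ln(ln(visc_i + 0.8)) and the fractions sum to 1, blend VBI directly: visc = exp(exp(VBI_blend)) - 0.8
VBI_1 = ln(ln(45.7 + 0.8)) = 1.34533
VBI_2 = ln(ln(169 + 0.8)) = 1.63601
VBI_blend = 0.46 * 1.34533 + 0.54 * 1.63601 = 1.5023
visc_blend = exp(exp(1.5023)) - 0.8 = 88.50

88.50 cSt


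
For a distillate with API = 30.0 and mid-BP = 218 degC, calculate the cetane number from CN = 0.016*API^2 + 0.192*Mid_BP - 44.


CN = 0.016 * 30.0^2 + 0.192 * 218 - 44
CN = 14.4 + 41.856 - 44 = 12.256

12.256


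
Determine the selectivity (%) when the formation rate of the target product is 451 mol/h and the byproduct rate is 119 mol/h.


Selectivity = desired / (desired + undesired) * 100
Total products = 451 + 119 = 570 mol/h
S = 451 / 570 * 100
= 0.7912 * 100
= 79.12 %

79.12 %


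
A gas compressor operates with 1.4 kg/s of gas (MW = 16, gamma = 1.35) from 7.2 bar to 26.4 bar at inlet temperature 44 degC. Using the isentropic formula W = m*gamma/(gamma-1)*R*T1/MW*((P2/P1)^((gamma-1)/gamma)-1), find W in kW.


Isentropic work: W = m*(gamma/(gamma-1))*(R*T1/MW)*((P2/P1)^((gamma-1)/gamma) - 1)
T1 = 44 + 273.15 = 317.15 K
Pressure ratio = 26.4 / 7.2 = 3.66667
Exponent = (1.35 - 1)/1.35 = 0.259259
(P2/P1)^exp - 1 = 3.66667^0.259259 - 1 = 0.40053
W = 1.4 * 1.35 / 0.35 * 8.314 * 317.15 / 16 * 0.40053 = 356.4

356.4 kW


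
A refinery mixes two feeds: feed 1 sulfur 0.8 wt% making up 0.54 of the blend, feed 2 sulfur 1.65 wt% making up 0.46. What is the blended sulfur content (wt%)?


Linear sulfur blending: S_blend = x1*S1 + x2*S2
Contribution 1: 0.54 * 0.8 = 0.432 wt%
Contribution 2: 0.46 * 1.65 = 0.759 wt%
S_blend = 0.432 + 0.759 = 1.191

1.191 wt%


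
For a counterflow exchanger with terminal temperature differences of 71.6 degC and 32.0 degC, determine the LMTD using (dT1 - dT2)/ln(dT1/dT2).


LMTD = (dT1 - dT2) / ln(dT1/dT2)
= (71.6 - 32.0) / ln(71.6 / 32.0) = 39.6 / 0.805359 = 49.17

49.17 degC


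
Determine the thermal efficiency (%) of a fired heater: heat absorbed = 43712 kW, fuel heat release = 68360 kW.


Furnace efficiency = Q_absorbed / Q_fuel * 100
= 43712 / 68360 * 100 = 63.94

63.94 %


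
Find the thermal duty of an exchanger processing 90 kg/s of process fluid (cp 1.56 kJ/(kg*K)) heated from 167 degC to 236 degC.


Q = m_dot * cp * delta_T
delta_T = 236 - 167 = 69 K
Q = 90 * 1.56 * 69
= 140.4 * 69
= 9687.6 kW

9687.6 kW


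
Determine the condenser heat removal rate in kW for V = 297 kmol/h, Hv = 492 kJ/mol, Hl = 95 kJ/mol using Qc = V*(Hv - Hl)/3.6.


Qc = 297 * (492 - 95) / 3.6 = 297 * 397 / 3.6 = 32750

32750 kW


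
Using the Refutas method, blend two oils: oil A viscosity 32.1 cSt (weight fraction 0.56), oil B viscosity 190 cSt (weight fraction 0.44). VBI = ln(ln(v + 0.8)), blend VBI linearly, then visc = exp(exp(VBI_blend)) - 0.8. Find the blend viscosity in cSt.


Refutas method: VBN_i = 14.534*ln(ln(visc_i + 0.8)) + 10.975, blended linearly by mass fraction; since VBN is linear in VBI_i = ln(ln(visc_i + 0.8)) and the fractions sum to 1, blend VBI directly: visc = exp(exp(VBI_blend)) - 0.8
VBI_1 = ln(ln(32.1 + 0.8)) = 1.2509
VBI_2 = ln(ln(190 + 0.8)) = 1.65846
VBI_blend = 0.56 * 1.2509 + 0.44 * 1.65846 = 1.43023
visc_blend = exp(exp(1.43023)) - 0.8 = 64.54

64.54 cSt


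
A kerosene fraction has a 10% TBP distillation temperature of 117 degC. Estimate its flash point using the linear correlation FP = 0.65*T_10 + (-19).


FP = 0.65 * 117 + (-19) = 57.05

57.05 degC


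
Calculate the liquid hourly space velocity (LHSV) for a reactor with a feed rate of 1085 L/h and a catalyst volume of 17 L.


LHSV = volumetric feed rate / catalyst volume
= 1085 L/h / 17 L
= 63.82 h^-1

63.82 h^-1


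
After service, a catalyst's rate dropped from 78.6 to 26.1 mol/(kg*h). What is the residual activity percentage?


Activity (%) = (rate_used / rate_fresh) * 100
rate_used = 26.1, rate_fresh = 78.6
= (26.1 / 78.6) * 100
= 0.3321 * 100 = 33.21

33.21 %


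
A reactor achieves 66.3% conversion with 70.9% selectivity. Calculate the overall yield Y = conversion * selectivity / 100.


Overall yield = conversion (%) * selectivity (%) / 100
Conversion = 66.3%, Selectivity = 70.9%
Y = 66.3 * 70.9 / 100
= 47.0067 %

47.0067 %


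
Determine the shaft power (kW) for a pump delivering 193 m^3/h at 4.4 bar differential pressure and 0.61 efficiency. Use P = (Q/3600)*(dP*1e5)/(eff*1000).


Q = 193 / 3600 = 0.0536111 m^3/s
P = 0.0536111 * (4.4 * 1e5) / 0.61 / 1000 = 38.67

38.67 kW


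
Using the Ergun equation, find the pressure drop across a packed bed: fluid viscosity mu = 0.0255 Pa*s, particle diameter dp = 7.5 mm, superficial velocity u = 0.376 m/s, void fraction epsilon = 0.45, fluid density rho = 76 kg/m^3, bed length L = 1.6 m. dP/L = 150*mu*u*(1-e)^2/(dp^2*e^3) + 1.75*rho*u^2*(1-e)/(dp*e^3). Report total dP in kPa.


dp = 7.5 mm = 0.0075 m
Viscous term = 150*0.0255*0.376*(1-0.45)^2 / (0.0075^2*0.45^3) = 84875.9
Inertial term = 1.75*76*0.376^2*(1-0.45) / (0.0075*0.45^3) = 15131.8
dP/L = 84875.9 + 15131.8 = 100008 Pa/m
dP = 100008 * 1.6 / 1000 = 160.0 kPa

160.0 kPa


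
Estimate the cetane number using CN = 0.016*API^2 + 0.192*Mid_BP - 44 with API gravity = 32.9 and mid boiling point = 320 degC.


CN = 0.016 * 32.9^2 + 0.192 * 320 - 44
CN = 17.31856 + 61.44 - 44 = 34.75856

34.75856


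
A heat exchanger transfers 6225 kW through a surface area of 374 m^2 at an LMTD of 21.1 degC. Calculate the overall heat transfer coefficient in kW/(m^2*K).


From Q = U*A*LMTD, U = Q / (A * LMTD)
U = 6225 / (374 * 21.1) = 6225 / 7891.4 = 0.7888

0.7888 kW/(m^2*K)


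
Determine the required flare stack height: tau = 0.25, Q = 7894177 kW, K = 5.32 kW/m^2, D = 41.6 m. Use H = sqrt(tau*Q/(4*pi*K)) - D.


tau*Q/(4*pi*K) = 0.25 * 7894177 / (4 * pi * 5.32) = 29520.6
sqrt(29520.6) = 171.816
H = 171.816 - 41.6 = 130.2

130.2 m


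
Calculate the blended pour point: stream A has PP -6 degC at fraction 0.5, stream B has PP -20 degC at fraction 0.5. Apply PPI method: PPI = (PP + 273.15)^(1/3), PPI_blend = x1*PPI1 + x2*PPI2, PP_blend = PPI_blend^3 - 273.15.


PPI_1 = (-6 + 273.15)^(1/3) = 6.440482
PPI_2 = (-20 + 273.15)^(1/3) = 6.325953
PPI_blend = 0.5 * 6.440482 + 0.5 * 6.325953 = 6.383218
PP_blend = 6.383218^3 - 273.15 = 260.0872 - 273.15 = -13.06

-13.06 degC


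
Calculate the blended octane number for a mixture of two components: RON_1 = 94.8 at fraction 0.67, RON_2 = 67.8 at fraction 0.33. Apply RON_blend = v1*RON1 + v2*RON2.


Linear blending: RON_blend = sum(vi * RONi)
Contribution 1: 0.67 * 94.8 = 63.516
Contribution 2: 0.33 * 67.8 = 22.374
RON_blend = 63.516 + 22.374 = 85.89

85.89


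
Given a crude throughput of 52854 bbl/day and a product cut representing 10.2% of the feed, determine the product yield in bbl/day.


Crude throughput = 52854 bbl/day
Fraction yield = 10.2%
yield = throughput * fraction / 100
yield = 52854 * 10.2 / 100 = 5391.108

5391.108 bbl/day


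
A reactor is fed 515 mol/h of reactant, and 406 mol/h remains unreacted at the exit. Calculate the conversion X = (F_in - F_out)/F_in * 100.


X = (F_in - F_out) / F_in * 100
Moles reacted = 515 - 406 = 109
X = 109 / 515 * 100
= 0.2117 * 100
= 21.17 %

21.17 %


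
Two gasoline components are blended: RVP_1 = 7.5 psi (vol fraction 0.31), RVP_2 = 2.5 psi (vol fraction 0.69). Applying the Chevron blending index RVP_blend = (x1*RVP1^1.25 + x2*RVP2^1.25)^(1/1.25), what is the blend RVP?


Chevron index: RVP_blend = (sum xi*RVPi^1.25)^(1/1.25)
RVP^1.25 terms: 0.31 * 7.5^1.25 + 0.69 * 2.5^1.25 = 6.01666
RVP_blend = 6.01666^(1/1.25) = 4.202

4.202 psi


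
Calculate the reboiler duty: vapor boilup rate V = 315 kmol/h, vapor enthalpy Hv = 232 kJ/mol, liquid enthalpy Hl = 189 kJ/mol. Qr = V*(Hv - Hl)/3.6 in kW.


Qr = 315 * (232 - 189) / 3.6 = 315 * 43 / 3.6 = 3762

3762 kW


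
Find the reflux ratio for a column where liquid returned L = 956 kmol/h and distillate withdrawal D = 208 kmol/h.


Reflux ratio definition: R = L / D (liquid returned / distillate withdrawn)
L = 956 kmol/h, D = 208 kmol/h
R = 956 / 208 = 4.596

4.596


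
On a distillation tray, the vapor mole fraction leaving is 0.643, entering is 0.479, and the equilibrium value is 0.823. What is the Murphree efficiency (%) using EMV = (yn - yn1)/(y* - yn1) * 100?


Murphree vapor efficiency: EMV = (y_n - y_(n-1)) / (y*_n - y_(n-1)) * 100
EMV = (0.643 - 0.479) / (0.823 - 0.479) * 100 = 0.164 / 0.344 * 100 = 47.67

47.67 %


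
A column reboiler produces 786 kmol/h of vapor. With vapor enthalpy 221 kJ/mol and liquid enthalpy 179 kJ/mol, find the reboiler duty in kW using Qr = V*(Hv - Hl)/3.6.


Qr = 786 * (221 - 179) / 3.6 = 786 * 42 / 3.6 = 9170

9170 kW


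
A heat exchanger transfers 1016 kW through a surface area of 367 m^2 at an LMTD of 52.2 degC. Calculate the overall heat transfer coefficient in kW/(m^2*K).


From Q = U*A*LMTD, U = Q / (A * LMTD)
U = 1016 / (367 * 52.2) = 1016 / 19157.4 = 0.05303

0.05303 kW/(m^2*K)


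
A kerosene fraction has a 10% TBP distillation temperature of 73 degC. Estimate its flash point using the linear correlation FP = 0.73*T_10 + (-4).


FP = 0.73 * 73 + (-4) = 49.29

49.29 degC


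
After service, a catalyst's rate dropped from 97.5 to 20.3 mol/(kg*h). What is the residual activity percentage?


Activity (%) = (rate_used / rate_fresh) * 100
rate_used = 20.3, rate_fresh = 97.5
= (20.3 / 97.5) * 100
= 0.2082 * 100 = 20.82

20.82 %


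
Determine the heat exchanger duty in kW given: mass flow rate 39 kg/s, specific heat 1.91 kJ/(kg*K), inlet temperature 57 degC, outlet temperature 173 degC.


Q = m_dot * cp * delta_T
delta_T = 173 - 57 = 116 K
Q = 39 * 1.91 * 116
= 74.49 * 116
= 8640.84 kW

8640.84 kW


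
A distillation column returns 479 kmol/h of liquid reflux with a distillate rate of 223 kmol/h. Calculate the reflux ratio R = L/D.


Reflux ratio definition: R = L / D (liquid returned / distillate withdrawn)
L = 479 kmol/h, D = 223 kmol/h
R = 479 / 223 = 2.148

2.148


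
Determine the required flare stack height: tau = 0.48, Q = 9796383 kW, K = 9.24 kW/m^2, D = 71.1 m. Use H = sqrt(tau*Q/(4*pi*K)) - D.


tau*Q/(4*pi*K) = 0.48 * 9796383 / (4 * pi * 9.24) = 40497.2
sqrt(40497.2) = 201.239
H = 201.239 - 71.1 = 130.1

130.1 m


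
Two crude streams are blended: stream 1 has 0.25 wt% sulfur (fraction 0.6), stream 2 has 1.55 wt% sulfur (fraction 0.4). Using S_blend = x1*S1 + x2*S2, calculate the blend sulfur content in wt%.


Linear sulfur blending: S_blend = x1*S1 + x2*S2
Contribution 1: 0.6 * 0.25 = 0.15 wt%
Contribution 2: 0.4 * 1.55 = 0.62 wt%
S_blend = 0.15 + 0.62 = 0.77

0.77 wt%


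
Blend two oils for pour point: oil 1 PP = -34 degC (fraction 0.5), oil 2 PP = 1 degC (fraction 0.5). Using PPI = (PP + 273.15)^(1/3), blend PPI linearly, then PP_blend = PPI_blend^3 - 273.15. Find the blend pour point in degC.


PPI_1 = (-34 + 273.15)^(1/3) = 6.20712
PPI_2 = (1 + 273.15)^(1/3) = 6.49625
PPI_blend = 0.5 * 6.20712 + 0.5 * 6.49625 = 6.351685
PP_blend = 6.351685^3 - 273.15 = 256.2518 - 273.15 = -16.9

-16.9 degC


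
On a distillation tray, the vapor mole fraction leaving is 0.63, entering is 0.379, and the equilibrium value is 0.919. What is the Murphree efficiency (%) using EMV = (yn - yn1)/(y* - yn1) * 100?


Murphree vapor efficiency: EMV = (y_n - y_(n-1)) / (y*_n - y_(n-1)) * 100
EMV = (0.63 - 0.379) / (0.919 - 0.379) * 100 = 0.251 / 0.54 * 100 = 46.48

46.48 %


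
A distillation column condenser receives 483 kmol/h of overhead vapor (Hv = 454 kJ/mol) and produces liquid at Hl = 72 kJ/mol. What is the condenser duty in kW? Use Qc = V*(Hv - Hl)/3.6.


Qc = 483 * (454 - 72) / 3.6 = 483 * 382 / 3.6 = 51250

51250 kW


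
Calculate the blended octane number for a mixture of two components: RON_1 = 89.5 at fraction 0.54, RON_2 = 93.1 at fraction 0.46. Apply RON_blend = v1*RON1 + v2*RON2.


Linear blending: RON_blend = sum(vi * RONi)
Contribution 1: 0.54 * 89.5 = 48.33
Contribution 2: 0.46 * 93.1 = 42.826
RON_blend = 48.33 + 42.826 = 91.156

91.156


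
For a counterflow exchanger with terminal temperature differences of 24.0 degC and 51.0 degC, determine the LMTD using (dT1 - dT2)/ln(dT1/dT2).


LMTD = (dT1 - dT2) / ln(dT1/dT2)
= (24.0 - 51.0) / ln(24.0 / 51.0) = -27 / -0.753772 = 35.82

35.82 degC


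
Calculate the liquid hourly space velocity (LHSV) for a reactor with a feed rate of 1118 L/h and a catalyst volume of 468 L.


LHSV = volumetric feed rate / catalyst volume
= 1118 L/h / 468 L
= 2.389 h^-1

2.389 h^-1


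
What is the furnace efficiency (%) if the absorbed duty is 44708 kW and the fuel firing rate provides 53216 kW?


Furnace efficiency = Q_absorbed / Q_fuel * 100
= 44708 / 53216 * 100 = 84.01

84.01 %


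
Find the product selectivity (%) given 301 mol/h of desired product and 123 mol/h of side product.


Selectivity = desired / (desired + undesired) * 100
Total products = 301 + 123 = 424 mol/h
S = 301 / 424 * 100
= 0.7099 * 100
= 70.99 %

70.99 %


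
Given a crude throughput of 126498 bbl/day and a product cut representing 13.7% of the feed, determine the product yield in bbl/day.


Crude throughput = 126498 bbl/day
Fraction yield = 13.7%
yield = throughput * fraction / 100
yield = 126498 * 13.7 / 100 = 17330.226

17330.226 bbl/day


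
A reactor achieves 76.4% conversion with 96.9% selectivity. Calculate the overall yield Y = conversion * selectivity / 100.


Overall yield = conversion (%) * selectivity (%) / 100
Conversion = 76.4%, Selectivity = 96.9%
Y = 76.4 * 96.9 / 100
= 74.0316 %

74.0316 %


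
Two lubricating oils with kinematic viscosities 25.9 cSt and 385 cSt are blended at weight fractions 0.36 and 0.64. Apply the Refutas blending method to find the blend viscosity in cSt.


Refutas method: VBN_i = 14.534*ln(ln(visc_i + 0.8)) + 10.975, blended linearly by mass fraction; since VBN is linear in VBI_i = ln(ln(visc_i + 0.8)) and the fractions sum to 1, blend VBI directly: visc = exp(exp(VBI_blend)) - 0.8
VBI_1 = ln(ln(25.9 + 0.8)) = 1.18926
VBI_2 = ln(ln(385 + 0.8)) = 1.78428
VBI_blend = 0.36 * 1.18926 + 0.64 * 1.78428 = 1.57007
visc_blend = exp(exp(1.57007)) - 0.8 = 121.6

121.6 cSt


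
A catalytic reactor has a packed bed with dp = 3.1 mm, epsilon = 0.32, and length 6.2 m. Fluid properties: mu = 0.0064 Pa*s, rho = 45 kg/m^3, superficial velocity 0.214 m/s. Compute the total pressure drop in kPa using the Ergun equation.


dp = 3.1 mm = 0.0031 m
Viscous term = 150*0.0064*0.214*(1-0.32)^2 / (0.0031^2*0.32^3) = 301668
Inertial term = 1.75*45*0.214^2*(1-0.32) / (0.0031*0.32^3) = 24142.1
dP/L = 301668 + 24142.1 = 325810 Pa/m
dP = 325810 * 6.2 / 1000 = 2020 kPa

2020 kPa


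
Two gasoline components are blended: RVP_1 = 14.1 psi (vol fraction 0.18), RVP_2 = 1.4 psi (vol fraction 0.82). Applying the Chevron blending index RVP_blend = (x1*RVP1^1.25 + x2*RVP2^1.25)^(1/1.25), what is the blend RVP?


Chevron index: RVP_blend = (sum xi*RVPi^1.25)^(1/1.25)
RVP^1.25 terms: 0.18 * 14.1^1.25 + 0.82 * 1.4^1.25 = 6.16683
RVP_blend = 6.16683^(1/1.25) = 4.286

4.286 psi


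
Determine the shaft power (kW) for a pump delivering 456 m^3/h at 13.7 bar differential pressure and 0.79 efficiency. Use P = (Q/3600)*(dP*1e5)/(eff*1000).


Q = 456 / 3600 = 0.126667 m^3/s
P = 0.126667 * (13.7 * 1e5) / 0.79 / 1000 = 219.7

219.7 kW


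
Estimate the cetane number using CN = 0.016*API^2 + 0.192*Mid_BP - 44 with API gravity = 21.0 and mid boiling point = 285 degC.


CN = 0.016 * 21.0^2 + 0.192 * 285 - 44
CN = 7.056 + 54.72 - 44 = 17.776

17.776


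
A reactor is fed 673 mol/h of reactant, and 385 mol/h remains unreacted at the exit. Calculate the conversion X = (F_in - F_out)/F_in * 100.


X = (F_in - F_out) / F_in * 100
Moles reacted = 673 - 385 = 288
X = 288 / 673 * 100
= 0.4279 * 100
= 42.79 %

42.79 %


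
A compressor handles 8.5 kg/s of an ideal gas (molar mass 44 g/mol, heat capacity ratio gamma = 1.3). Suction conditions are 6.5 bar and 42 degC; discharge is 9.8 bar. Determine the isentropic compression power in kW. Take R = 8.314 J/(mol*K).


Isentropic work: W = m*(gamma/(gamma-1))*(R*T1/MW)*((P2/P1)^((gamma-1)/gamma) - 1)
T1 = 42 + 273.15 = 315.15 K
Pressure ratio = 9.8 / 6.5 = 1.50769
Exponent = (1.3 - 1)/1.3 = 0.230769
(P2/P1)^exp - 1 = 1.50769^0.230769 - 1 = 0.0993827
W = 8.5 * 1.3 / 0.3 * 8.314 * 315.15 / 44 * 0.0993827 = 218.0

218.0 kW


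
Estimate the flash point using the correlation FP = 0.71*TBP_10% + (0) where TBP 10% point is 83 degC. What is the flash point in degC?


FP = 0.71 * 83 + (0) = 58.93

58.93 degC


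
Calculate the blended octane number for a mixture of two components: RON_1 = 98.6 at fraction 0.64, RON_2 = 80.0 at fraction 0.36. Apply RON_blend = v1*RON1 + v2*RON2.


Linear blending: RON_blend = sum(vi * RONi)
Contribution 1: 0.64 * 98.6 = 63.104
Contribution 2: 0.36 * 80.0 = 28.8
RON_blend = 63.104 + 28.8 = 91.904

91.904


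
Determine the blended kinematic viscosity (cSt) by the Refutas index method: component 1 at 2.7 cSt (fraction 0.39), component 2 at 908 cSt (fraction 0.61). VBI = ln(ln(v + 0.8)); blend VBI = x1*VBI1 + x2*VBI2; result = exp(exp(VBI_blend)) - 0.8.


Refutas method: VBN_i = 14.534*ln(ln(visc_i + 0.8)) + 10.975, blended linearly by mass fraction; since VBN is linear in VBI_i = ln(ln(visc_i + 0.8)) and the fractions sum to 1, blend VBI directly: visc = exp(exp(VBI_blend)) - 0.8
VBI_1 = ln(ln(2.7 + 0.8)) = 0.225351
VBI_2 = ln(ln(908 + 0.8)) = 1.9187
VBI_blend = 0.39 * 0.225351 + 0.61 * 1.9187 = 1.25829
visc_blend = exp(exp(1.25829)) - 0.8 = 32.96

32.96 cSt


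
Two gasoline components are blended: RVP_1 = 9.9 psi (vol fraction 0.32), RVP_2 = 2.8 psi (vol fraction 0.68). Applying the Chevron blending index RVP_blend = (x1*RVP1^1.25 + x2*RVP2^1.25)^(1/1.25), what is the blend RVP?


Chevron index: RVP_blend = (sum xi*RVPi^1.25)^(1/1.25)
RVP^1.25 terms: 0.32 * 9.9^1.25 + 0.68 * 2.8^1.25 = 8.08241
RVP_blend = 8.08241^(1/1.25) = 5.321

5.321 psi


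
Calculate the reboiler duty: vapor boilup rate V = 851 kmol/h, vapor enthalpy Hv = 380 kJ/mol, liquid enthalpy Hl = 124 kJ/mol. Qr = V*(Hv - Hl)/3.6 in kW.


Qr = 851 * (380 - 124) / 3.6 = 851 * 256 / 3.6 = 60520

60520 kW


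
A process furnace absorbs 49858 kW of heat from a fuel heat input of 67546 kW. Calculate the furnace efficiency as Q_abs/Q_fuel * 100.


Furnace efficiency = Q_absorbed / Q_fuel * 100
= 49858 / 67546 * 100 = 73.81

73.81 %


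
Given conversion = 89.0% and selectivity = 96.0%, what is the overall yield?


Overall yield = conversion (%) * selectivity (%) / 100
Conversion = 89.0%, Selectivity = 96.0%
Y = 89.0 * 96.0 / 100
= 85.44 %

85.44 %


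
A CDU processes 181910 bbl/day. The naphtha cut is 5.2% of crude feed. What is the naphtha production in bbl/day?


Crude throughput = 181910 bbl/day
Fraction yield = 5.2%
yield = throughput * fraction / 100
yield = 181910 * 5.2 / 100 = 9459.32

9459.32 bbl/day


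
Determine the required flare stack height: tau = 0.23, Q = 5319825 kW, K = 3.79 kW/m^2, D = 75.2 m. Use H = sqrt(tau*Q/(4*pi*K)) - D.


tau*Q/(4*pi*K) = 0.23 * 5319825 / (4 * pi * 3.79) = 25690.7
sqrt(25690.7) = 160.283
H = 160.283 - 75.2 = 85.08

85.08 m


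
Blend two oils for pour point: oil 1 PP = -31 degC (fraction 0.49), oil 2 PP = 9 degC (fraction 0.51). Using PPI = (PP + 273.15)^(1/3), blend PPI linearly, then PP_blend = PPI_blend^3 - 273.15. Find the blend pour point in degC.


PPI_1 = (-31 + 273.15)^(1/3) = 6.232967
PPI_2 = (9 + 273.15)^(1/3) = 6.558835
PPI_blend = 0.49 * 6.232967 + 0.51 * 6.558835 = 6.39916
PP_blend = 6.39916^3 - 273.15 = 262.0408 - 273.15 = -11.11

-11.11 degC


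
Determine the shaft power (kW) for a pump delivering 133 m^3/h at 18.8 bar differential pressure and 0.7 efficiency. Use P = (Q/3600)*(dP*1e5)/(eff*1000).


Q = 133 / 3600 = 0.0369444 m^3/s
P = 0.0369444 * (18.8 * 1e5) / 0.7 / 1000 = 99.22

99.22 kW


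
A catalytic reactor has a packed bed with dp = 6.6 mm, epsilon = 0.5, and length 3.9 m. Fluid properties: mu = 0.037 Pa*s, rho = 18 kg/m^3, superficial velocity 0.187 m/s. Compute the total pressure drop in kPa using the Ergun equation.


dp = 6.6 mm = 0.0066 m
Viscous term = 150*0.037*0.187*(1-0.5)^2 / (0.0066^2*0.5^3) = 47651.5
Inertial term = 1.75*18*0.187^2*(1-0.5) / (0.0066*0.5^3) = 667.59
dP/L = 47651.5 + 667.59 = 48319.1 Pa/m
dP = 48319.1 * 3.9 / 1000 = 188.4 kPa

188.4 kPa


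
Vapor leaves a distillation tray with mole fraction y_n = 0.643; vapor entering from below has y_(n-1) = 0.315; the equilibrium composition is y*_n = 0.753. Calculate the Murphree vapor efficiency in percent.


Murphree vapor efficiency: EMV = (y_n - y_(n-1)) / (y*_n - y_(n-1)) * 100
EMV = (0.643 - 0.315) / (0.753 - 0.315) * 100 = 0.328 / 0.438 * 100 = 74.89

74.89 %
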